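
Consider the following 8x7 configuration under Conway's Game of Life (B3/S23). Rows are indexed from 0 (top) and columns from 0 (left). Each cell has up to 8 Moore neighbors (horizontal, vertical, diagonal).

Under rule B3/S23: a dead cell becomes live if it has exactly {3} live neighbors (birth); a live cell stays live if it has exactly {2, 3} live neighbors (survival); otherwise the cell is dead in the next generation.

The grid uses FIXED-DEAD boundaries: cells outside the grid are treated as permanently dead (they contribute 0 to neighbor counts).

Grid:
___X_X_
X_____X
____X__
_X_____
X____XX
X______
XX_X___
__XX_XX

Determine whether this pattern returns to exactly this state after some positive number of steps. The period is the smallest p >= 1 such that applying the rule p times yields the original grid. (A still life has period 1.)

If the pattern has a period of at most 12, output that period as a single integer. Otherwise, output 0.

Answer: 0

Derivation:
Simulating and comparing each generation to the original:
Gen 0 (original, given above): 17 live cells
Gen 1: 14 live cells, differs from original
Gen 2: 10 live cells, differs from original
Gen 3: 6 live cells, differs from original
Gen 4: 5 live cells, differs from original
Gen 5: 4 live cells, differs from original
Gen 6: 0 live cells, differs from original
Gen 7: 0 live cells, differs from original
Gen 8: 0 live cells, differs from original
Gen 9: 0 live cells, differs from original
Gen 10: 0 live cells, differs from original
Gen 11: 0 live cells, differs from original
Gen 12: 0 live cells, differs from original
No period found within 12 steps.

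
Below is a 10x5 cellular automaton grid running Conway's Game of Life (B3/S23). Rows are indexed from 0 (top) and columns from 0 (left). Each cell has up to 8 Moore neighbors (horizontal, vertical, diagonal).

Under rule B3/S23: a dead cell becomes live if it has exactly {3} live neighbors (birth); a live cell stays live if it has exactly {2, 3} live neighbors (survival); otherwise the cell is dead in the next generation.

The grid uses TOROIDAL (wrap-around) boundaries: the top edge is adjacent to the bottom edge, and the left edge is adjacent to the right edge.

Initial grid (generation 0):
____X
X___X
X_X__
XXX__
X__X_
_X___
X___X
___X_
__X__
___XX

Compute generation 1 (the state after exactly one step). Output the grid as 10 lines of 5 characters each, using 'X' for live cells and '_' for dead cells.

Answer: _____
XX_XX
__XX_
X_XX_
X___X
_X___
X___X
___XX
__X_X
___XX

Derivation:
Simulating step by step:
Generation 0 (given above): 17 live cells
Generation 1: 20 live cells
(generation 1 grid is the final answer)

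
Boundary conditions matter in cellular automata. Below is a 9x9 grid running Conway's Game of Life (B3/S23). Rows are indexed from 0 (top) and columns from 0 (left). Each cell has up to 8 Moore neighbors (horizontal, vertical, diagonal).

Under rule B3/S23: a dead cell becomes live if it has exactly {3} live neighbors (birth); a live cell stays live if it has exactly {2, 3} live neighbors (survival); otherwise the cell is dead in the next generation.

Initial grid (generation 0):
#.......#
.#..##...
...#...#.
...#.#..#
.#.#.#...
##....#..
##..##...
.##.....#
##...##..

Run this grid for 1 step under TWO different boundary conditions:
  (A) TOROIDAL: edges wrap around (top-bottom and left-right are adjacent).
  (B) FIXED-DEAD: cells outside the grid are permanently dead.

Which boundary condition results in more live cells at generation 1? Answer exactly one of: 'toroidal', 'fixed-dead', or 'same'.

Under TOROIDAL boundary, generation 1:
....#.#.#
#...#...#
..##.##..
...#..#..
.#...##..
......#..
.....#..#
..#.#.#.#
..#....#.
Population = 24

Under FIXED-DEAD boundary, generation 1:
.........
....#....
..##.##..
...#..#..
##...##..
......#..
.....#...
..#.#.#..
###......
Population = 19

Comparison: toroidal=24, fixed-dead=19 -> toroidal

Answer: toroidal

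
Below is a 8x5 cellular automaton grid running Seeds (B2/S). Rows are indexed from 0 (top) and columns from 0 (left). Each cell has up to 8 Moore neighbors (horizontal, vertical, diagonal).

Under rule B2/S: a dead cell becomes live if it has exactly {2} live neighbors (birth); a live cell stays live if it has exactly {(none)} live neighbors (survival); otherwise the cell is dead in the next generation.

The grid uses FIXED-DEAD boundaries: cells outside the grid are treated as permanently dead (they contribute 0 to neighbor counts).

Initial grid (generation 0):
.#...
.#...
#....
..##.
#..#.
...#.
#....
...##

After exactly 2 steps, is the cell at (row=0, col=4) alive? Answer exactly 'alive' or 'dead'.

Simulating step by step:
Generation 0 (given above): 11 live cells
Generation 1: 12 live cells
#.#..
..#..
...#.
#...#
.#...
###.#
..#..
.....
Generation 2: 9 live cells
...#.
.....
.##.#
.###.
....#
.....
#....
.....

Cell (0,4) at generation 2: 0 -> dead

Answer: dead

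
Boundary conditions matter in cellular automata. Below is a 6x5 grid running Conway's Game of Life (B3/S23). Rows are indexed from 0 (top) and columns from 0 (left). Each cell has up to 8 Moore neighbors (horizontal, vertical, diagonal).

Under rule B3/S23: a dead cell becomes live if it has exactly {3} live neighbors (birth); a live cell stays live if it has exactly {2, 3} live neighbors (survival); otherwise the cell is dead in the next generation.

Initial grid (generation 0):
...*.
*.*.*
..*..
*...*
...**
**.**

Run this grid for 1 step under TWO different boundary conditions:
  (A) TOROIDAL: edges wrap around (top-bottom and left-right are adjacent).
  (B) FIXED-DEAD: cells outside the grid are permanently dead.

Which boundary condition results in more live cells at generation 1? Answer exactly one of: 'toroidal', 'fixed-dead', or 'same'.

Answer: fixed-dead

Derivation:
Under TOROIDAL boundary, generation 1:
.....
.**.*
.....
*...*
.**..
*....
Population = 8

Under FIXED-DEAD boundary, generation 1:
...*.
.**..
.....
....*
***..
..***
Population = 10

Comparison: toroidal=8, fixed-dead=10 -> fixed-dead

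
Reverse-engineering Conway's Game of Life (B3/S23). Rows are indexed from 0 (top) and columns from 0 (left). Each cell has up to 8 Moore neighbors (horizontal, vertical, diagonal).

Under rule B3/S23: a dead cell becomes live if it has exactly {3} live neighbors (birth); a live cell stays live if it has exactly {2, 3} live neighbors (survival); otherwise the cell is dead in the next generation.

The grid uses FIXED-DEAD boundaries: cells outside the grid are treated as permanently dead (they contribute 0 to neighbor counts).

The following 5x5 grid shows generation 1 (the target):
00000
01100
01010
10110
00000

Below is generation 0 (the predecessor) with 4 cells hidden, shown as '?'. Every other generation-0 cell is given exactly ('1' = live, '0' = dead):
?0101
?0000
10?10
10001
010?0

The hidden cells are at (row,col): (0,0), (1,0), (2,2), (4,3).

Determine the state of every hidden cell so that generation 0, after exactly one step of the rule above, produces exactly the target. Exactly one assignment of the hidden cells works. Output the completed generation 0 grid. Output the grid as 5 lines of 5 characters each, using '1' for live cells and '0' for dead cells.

Answer: 00101
00000
10110
10001
01000

Derivation:
Hidden generation-0 cells (in order): (0,0), (1,0), (2,2), (4,3).
A hidden cell only influences target cells in its own 3x3 neighborhood. Try each of the 2^4 = 16 assignments, step the completed generation 0 forward once under B3/S23, and compare with the target:
  (0,0)=0 (1,0)=0 (2,2)=0 (4,3)=0 -> step gives (1,1)='0' but target has '1' -> reject
  (0,0)=0 (1,0)=0 (2,2)=0 (4,3)=1 -> step gives (1,1)='0' but target has '1' -> reject
  (0,0)=0 (1,0)=0 (2,2)=1 (4,3)=0 -> step reproduces the target at every cell -> ACCEPT
  (0,0)=0 (1,0)=0 (2,2)=1 (4,3)=1 -> step gives (3,2)='0' but target has '1' -> reject
  (0,0)=0 (1,0)=1 (2,2)=0 (4,3)=0 -> step gives (1,2)='0' but target has '1' -> reject
  (0,0)=0 (1,0)=1 (2,2)=0 (4,3)=1 -> step gives (1,2)='0' but target has '1' -> reject
  (0,0)=0 (1,0)=1 (2,2)=1 (4,3)=0 -> step gives (1,1)='0' but target has '1' -> reject
  (0,0)=0 (1,0)=1 (2,2)=1 (4,3)=1 -> step gives (1,1)='0' but target has '1' -> reject
  (0,0)=1 (1,0)=0 (2,2)=0 (4,3)=0 -> step gives (1,2)='0' but target has '1' -> reject
  (0,0)=1 (1,0)=0 (2,2)=0 (4,3)=1 -> step gives (1,2)='0' but target has '1' -> reject
  (0,0)=1 (1,0)=0 (2,2)=1 (4,3)=0 -> step gives (1,1)='0' but target has '1' -> reject
  (0,0)=1 (1,0)=0 (2,2)=1 (4,3)=1 -> step gives (1,1)='0' but target has '1' -> reject
  (0,0)=1 (1,0)=1 (2,2)=0 (4,3)=0 -> step gives (0,1)='1' but target has '0' -> reject
  (0,0)=1 (1,0)=1 (2,2)=0 (4,3)=1 -> step gives (0,1)='1' but target has '0' -> reject
  (0,0)=1 (1,0)=1 (2,2)=1 (4,3)=0 -> step gives (0,1)='1' but target has '0' -> reject
  (0,0)=1 (1,0)=1 (2,2)=1 (4,3)=1 -> step gives (0,1)='1' but target has '0' -> reject
Unique solution: (0,0)=dead, (1,0)=dead, (2,2)=live, (4,3)=dead.
Check: live-neighbor counts of every cell in the completed generation 0:
01020
13342
13122
24331
21111
Applying B3/S23 to generation 0 with these counts gives:
00000
01100
01010
10110
00000
which matches the target exactly.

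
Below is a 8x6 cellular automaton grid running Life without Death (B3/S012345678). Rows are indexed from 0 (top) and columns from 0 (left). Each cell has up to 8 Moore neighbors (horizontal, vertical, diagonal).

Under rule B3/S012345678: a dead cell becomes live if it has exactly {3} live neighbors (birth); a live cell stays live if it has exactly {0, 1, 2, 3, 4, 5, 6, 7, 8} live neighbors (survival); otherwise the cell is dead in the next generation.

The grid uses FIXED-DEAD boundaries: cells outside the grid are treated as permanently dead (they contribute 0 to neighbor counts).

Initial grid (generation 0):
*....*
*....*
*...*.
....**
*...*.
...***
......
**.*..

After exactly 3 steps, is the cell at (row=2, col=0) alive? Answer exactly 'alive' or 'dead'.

Simulating step by step:
Generation 0 (given above): 16 live cells
Generation 1: 21 live cells
*....*
**..**
*...*.
...***
*...*.
...***
..**..
**.*..
Generation 2: 26 live cells
**..**
**..**
**..*.
...***
*...*.
..****
.***..
**.*..
Generation 3: 33 live cells
**..**
******
***.*.
**.***
*.*.*.
..****
****..
**.*..

Cell (2,0) at generation 3: 1 -> alive

Answer: alive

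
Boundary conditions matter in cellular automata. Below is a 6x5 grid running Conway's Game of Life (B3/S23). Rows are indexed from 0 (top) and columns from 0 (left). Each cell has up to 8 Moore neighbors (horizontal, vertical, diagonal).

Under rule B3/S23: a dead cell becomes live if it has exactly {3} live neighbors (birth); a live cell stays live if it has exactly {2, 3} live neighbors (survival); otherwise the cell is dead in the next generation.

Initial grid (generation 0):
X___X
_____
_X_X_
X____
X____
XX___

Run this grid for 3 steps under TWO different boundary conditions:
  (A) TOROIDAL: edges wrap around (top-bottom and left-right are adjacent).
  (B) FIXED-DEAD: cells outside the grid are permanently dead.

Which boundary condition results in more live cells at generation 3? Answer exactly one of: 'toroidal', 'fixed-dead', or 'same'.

Under TOROIDAL boundary, generation 3:
_XX__
_XX__
_XX__
_____
_____
_____
Population = 6

Under FIXED-DEAD boundary, generation 3:
_____
_____
_____
_____
_____
_____
Population = 0

Comparison: toroidal=6, fixed-dead=0 -> toroidal

Answer: toroidal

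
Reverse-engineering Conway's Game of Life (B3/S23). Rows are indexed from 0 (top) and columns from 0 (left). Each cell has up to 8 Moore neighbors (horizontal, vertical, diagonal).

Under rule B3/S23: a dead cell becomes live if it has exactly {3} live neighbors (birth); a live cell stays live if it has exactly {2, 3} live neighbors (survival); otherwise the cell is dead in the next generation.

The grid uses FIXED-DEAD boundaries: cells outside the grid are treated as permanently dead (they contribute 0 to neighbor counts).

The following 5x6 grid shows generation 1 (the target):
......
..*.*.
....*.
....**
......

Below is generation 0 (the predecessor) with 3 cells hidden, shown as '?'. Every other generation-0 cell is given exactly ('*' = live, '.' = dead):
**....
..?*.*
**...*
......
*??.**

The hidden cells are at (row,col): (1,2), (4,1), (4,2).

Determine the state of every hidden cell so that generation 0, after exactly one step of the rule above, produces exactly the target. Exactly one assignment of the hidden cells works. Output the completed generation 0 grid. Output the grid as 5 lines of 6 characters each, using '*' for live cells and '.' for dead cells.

Answer: **....
...*.*
**...*
......
**..**

Derivation:
Hidden generation-0 cells (in order): (1,2), (4,1), (4,2).
A hidden cell only influences target cells in its own 3x3 neighborhood. Try each of the 2^3 = 8 assignments, step the completed generation 0 forward once under B3/S23, and compare with the target:
  (1,2)=. (4,1)=. (4,2)=. -> step gives (3,0)='*' but target has '.' -> reject
  (1,2)=. (4,1)=. (4,2)=* -> step gives (3,0)='*' but target has '.' -> reject
  (1,2)=. (4,1)=* (4,2)=. -> step reproduces the target at every cell -> ACCEPT
  (1,2)=. (4,1)=* (4,2)=* -> step gives (3,2)='*' but target has '.' -> reject
  (1,2)=* (4,1)=. (4,2)=. -> step gives (0,1)='*' but target has '.' -> reject
  (1,2)=* (4,1)=. (4,2)=* -> step gives (0,1)='*' but target has '.' -> reject
  (1,2)=* (4,1)=* (4,2)=. -> step gives (0,1)='*' but target has '.' -> reject
  (1,2)=* (4,1)=* (4,2)=* -> step gives (0,1)='*' but target has '.' -> reject
Unique solution: (1,2)=dead, (4,1)=live, (4,2)=dead.
Check: live-neighbor counts of every cell in the completed generation 0:
112121
443031
112131
442133
111111
Applying B3/S23 to generation 0 with these counts gives:
......
..*.*.
....*.
....**
......
which matches the target exactly.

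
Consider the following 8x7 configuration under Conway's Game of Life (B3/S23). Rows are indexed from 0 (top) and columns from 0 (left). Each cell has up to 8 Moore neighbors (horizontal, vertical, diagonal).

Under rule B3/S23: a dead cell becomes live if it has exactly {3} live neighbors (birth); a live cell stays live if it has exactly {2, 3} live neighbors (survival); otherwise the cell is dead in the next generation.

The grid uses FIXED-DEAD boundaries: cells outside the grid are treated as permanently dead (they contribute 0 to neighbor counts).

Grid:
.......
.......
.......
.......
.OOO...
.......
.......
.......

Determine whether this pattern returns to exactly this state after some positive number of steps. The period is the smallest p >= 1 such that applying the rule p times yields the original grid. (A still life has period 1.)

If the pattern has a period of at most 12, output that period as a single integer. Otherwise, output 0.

Answer: 2

Derivation:
Simulating and comparing each generation to the original:
Gen 0 (original, given above): 3 live cells
Gen 1: 3 live cells, differs from original
Gen 2: 3 live cells, MATCHES original -> period = 2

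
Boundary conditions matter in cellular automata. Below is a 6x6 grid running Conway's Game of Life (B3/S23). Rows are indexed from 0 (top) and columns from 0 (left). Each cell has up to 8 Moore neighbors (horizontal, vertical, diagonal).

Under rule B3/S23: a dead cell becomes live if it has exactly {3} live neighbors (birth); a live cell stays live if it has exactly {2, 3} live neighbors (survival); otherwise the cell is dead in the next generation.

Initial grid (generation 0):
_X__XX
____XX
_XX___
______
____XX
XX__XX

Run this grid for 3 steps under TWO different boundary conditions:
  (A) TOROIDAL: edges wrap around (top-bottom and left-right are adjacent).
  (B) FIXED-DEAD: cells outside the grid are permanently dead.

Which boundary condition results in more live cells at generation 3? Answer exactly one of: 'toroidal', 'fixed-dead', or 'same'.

Under TOROIDAL boundary, generation 3:
XX___X
XX__XX
_XX_XX
___X__
______
______
Population = 12

Under FIXED-DEAD boundary, generation 3:
__XXX_
_X___X
__X_X_
_____X
____XX
____XX
Population = 12

Comparison: toroidal=12, fixed-dead=12 -> same

Answer: same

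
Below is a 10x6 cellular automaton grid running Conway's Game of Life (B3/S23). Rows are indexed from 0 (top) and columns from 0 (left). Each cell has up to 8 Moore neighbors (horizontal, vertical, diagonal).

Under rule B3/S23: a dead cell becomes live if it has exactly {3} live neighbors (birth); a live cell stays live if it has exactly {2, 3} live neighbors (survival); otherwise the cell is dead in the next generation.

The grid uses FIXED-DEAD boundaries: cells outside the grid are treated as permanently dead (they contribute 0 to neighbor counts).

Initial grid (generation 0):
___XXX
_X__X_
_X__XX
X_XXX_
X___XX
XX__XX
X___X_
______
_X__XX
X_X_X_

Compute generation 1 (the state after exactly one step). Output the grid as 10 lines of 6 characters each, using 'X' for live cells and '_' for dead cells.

Simulating step by step:
Generation 0 (given above): 27 live cells
Generation 1: 28 live cells
(generation 1 grid is the final answer)

Answer: ___XXX
__X___
XX___X
X_X___
X_X___
XX_X__
XX__XX
____XX
_X_XXX
_X_XXX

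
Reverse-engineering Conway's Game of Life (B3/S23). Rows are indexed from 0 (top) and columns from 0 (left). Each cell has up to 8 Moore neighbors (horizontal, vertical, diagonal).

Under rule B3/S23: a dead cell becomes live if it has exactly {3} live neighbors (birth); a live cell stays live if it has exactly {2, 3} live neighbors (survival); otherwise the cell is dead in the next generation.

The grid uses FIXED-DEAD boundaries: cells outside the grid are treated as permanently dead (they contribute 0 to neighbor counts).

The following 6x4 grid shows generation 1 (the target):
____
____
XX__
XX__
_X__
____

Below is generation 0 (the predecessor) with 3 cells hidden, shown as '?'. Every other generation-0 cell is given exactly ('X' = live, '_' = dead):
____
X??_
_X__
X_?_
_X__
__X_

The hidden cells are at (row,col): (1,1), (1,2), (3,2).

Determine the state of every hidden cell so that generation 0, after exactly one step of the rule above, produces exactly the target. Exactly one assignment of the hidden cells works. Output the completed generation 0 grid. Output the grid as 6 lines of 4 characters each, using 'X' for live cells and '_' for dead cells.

Answer: ____
X___
_X__
X___
_X__
__X_

Derivation:
Hidden generation-0 cells (in order): (1,1), (1,2), (3,2).
A hidden cell only influences target cells in its own 3x3 neighborhood. Try each of the 2^3 = 8 assignments, step the completed generation 0 forward once under B3/S23, and compare with the target:
  (1,1)=_ (1,2)=_ (3,2)=_ -> step reproduces the target at every cell -> ACCEPT
  (1,1)=_ (1,2)=_ (3,2)=X -> step gives (3,1)='_' but target has 'X' -> reject
  (1,1)=_ (1,2)=X (3,2)=_ -> step gives (1,1)='X' but target has '_' -> reject
  (1,1)=_ (1,2)=X (3,2)=X -> step gives (1,1)='X' but target has '_' -> reject
  (1,1)=X (1,2)=_ (3,2)=_ -> step gives (1,0)='X' but target has '_' -> reject
  (1,1)=X (1,2)=_ (3,2)=X -> step gives (1,0)='X' but target has '_' -> reject
  (1,1)=X (1,2)=X (3,2)=_ -> step gives (0,1)='X' but target has '_' -> reject
  (1,1)=X (1,2)=X (3,2)=X -> step gives (0,1)='X' but target has '_' -> reject
Unique solution: (1,1)=dead, (1,2)=dead, (3,2)=dead.
Check: live-neighbor counts of every cell in the completed generation 0:
1100
1210
3210
2320
2221
1211
Applying B3/S23 to generation 0 with these counts gives:
____
____
XX__
XX__
_X__
____
which matches the target exactly.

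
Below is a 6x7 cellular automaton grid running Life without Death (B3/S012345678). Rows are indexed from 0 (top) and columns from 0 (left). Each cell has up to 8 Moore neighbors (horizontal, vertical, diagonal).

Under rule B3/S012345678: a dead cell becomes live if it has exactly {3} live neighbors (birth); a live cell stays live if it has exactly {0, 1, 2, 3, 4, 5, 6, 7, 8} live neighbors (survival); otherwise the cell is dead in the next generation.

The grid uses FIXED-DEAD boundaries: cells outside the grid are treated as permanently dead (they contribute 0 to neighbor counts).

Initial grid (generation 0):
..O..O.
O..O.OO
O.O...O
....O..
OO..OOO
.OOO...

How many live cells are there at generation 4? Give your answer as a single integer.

Answer: 33

Derivation:
Simulating step by step:
Generation 0 (given above): 18 live cells
Generation 1: 31 live cells
..O.OOO
O.OOOOO
OOOOO.O
O..OO.O
OO..OOO
OOOOOO.
Generation 2: 33 live cells
.OO.OOO
O.OOOOO
OOOOO.O
O..OO.O
OO..OOO
OOOOOOO
Generation 3: 33 live cells
.OO.OOO
O.OOOOO
OOOOO.O
O..OO.O
OO..OOO
OOOOOOO
Generation 4: 33 live cells
.OO.OOO
O.OOOOO
OOOOO.O
O..OO.O
OO..OOO
OOOOOOO
Population at generation 4: 33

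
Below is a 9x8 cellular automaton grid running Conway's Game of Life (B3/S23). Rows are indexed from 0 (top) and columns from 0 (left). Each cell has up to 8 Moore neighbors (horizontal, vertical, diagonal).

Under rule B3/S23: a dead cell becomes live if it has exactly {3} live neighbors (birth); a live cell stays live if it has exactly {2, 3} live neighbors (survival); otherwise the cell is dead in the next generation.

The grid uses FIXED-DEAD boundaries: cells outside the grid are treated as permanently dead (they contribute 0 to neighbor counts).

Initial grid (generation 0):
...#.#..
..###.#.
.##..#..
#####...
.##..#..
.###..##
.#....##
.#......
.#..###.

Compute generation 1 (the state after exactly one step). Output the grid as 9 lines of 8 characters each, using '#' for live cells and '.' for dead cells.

Answer: ..##.#..
.#....#.
#....#..
#...##..
.....##.
#..#.#.#
##....##
###....#
.....#..

Derivation:
Simulating step by step:
Generation 0 (given above): 30 live cells
Generation 1: 25 live cells
(generation 1 grid is the final answer)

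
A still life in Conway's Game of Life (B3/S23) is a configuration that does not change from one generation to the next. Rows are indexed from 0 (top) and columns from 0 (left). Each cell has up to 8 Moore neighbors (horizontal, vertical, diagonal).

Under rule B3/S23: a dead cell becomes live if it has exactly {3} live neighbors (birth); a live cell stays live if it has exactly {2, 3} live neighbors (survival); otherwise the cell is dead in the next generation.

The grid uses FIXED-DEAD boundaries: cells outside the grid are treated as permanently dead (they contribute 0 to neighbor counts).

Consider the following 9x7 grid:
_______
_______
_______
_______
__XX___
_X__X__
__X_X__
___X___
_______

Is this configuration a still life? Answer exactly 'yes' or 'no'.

Compute generation 1 and compare to generation 0 (given above):
Generation 1:
_______
_______
_______
_______
__XX___
_X__X__
__X_X__
___X___
_______
The grids are IDENTICAL -> still life.

Answer: yes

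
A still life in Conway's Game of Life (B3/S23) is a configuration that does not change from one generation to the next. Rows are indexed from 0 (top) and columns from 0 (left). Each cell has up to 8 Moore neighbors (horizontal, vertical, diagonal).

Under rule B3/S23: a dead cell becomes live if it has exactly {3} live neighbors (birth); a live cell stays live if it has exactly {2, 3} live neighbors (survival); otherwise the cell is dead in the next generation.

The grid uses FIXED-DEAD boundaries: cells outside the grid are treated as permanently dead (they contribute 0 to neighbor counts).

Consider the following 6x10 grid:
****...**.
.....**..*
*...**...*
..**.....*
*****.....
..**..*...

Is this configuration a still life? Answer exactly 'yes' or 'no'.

Compute generation 1 and compare to generation 0 (given above):
Generation 1:
.**...***.
*.**.***.*
...****.**
*....*....
....*.....
....*.....
Cell (0,0) differs: gen0=1 vs gen1=0 -> NOT a still life.

Answer: no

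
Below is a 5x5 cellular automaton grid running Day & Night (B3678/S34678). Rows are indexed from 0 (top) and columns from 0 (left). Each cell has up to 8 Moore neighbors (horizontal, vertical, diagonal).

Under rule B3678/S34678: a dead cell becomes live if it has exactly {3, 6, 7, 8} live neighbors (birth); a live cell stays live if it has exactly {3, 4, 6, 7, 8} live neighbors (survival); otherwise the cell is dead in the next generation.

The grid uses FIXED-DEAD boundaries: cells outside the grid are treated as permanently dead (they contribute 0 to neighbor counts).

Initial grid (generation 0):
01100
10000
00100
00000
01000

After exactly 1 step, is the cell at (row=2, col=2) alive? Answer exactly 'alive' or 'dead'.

Simulating step by step:
Generation 0 (given above): 5 live cells
Generation 1: 1 live cells
00000
00100
00000
00000
00000

Cell (2,2) at generation 1: 0 -> dead

Answer: dead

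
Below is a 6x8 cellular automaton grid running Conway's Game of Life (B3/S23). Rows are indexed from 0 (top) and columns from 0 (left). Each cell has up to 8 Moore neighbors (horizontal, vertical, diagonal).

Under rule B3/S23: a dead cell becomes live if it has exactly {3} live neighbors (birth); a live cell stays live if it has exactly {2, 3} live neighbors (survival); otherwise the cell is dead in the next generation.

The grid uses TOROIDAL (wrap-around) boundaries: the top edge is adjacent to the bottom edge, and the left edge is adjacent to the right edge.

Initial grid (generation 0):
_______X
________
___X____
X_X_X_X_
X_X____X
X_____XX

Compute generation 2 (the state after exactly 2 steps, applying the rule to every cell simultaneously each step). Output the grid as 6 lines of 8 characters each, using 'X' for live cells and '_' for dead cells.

Answer: X_____XX
_______X
________
__XXX___
_XX_____
X____XX_

Derivation:
Simulating step by step:
Generation 0 (given above): 12 live cells
Generation 1: 10 live cells
X_____XX
________
___X____
X_X_____
___X_X__
_X____X_
Generation 2: 12 live cells
(generation 2 grid is the final answer)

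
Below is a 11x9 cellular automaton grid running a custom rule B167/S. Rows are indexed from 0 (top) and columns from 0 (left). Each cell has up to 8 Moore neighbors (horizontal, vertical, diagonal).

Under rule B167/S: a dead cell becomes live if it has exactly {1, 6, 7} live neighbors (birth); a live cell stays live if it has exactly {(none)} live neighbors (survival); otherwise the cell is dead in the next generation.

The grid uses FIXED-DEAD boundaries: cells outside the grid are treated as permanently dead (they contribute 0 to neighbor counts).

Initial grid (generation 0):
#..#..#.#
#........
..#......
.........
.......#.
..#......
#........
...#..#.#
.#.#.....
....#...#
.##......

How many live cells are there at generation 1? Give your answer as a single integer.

Answer: 39

Derivation:
Simulating step by step:
Generation 0 (given above): 18 live cells
Generation 1: 39 live cells
..#.##...
....###.#
#..#.....
.###..###
.###..#.#
#..#..###
....###.#
.....#...
#.....#..
.....#.#.
#...##.##
Population at generation 1: 39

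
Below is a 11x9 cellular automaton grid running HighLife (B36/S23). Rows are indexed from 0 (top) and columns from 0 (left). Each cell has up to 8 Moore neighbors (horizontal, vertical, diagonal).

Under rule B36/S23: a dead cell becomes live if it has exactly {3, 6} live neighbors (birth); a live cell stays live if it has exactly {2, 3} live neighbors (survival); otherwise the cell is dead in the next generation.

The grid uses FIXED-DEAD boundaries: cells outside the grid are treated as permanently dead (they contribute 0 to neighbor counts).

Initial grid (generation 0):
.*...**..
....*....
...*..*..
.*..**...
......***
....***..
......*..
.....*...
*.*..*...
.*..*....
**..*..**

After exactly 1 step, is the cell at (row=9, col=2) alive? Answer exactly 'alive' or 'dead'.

Simulating step by step:
Generation 0 (given above): 27 live cells
Generation 1: 21 live cells
.....*...
....*.*..
...*.....
....**...
.....*.*.
.........
....*.*..
.....**..
.*..**...
..****...
**.......

Cell (9,2) at generation 1: 1 -> alive

Answer: alive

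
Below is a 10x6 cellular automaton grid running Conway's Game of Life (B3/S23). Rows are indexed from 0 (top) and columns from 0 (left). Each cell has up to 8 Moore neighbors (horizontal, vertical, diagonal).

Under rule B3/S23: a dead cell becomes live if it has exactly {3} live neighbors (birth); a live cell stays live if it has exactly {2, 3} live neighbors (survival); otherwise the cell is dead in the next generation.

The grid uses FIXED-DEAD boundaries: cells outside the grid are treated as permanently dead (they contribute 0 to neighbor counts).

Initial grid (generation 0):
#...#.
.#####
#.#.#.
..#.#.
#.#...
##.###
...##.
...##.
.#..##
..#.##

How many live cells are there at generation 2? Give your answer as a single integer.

Simulating step by step:
Generation 0 (given above): 29 live cells
Generation 1: 19 live cells
.##.##
#.#..#
......
..#...
#.#..#
##...#
......
..#...
..#...
...###
Generation 2: 20 live cells
.#####
..####
.#....
.#....
#.#...
##....
.#....
......
..#.#.
...##.
Population at generation 2: 20

Answer: 20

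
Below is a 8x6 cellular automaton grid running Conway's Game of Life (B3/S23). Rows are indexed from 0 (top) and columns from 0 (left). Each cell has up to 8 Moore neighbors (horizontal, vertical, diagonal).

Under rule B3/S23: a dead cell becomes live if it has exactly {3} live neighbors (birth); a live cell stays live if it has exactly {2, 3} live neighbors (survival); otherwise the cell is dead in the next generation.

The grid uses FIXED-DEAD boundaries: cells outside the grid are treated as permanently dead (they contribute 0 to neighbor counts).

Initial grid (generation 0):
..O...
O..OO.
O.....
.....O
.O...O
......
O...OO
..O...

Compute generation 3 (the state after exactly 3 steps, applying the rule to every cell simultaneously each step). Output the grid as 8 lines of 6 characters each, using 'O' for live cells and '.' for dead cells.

Simulating step by step:
Generation 0 (given above): 12 live cells
Generation 1: 6 live cells
...O..
.O.O..
....O.
......
......
....OO
......
......
Generation 2: 4 live cells
..O...
..OOO.
......
......
......
......
......
......
Generation 3: 4 live cells
(generation 3 grid is the final answer)

Answer: ..O...
..OO..
...O..
......
......
......
......
......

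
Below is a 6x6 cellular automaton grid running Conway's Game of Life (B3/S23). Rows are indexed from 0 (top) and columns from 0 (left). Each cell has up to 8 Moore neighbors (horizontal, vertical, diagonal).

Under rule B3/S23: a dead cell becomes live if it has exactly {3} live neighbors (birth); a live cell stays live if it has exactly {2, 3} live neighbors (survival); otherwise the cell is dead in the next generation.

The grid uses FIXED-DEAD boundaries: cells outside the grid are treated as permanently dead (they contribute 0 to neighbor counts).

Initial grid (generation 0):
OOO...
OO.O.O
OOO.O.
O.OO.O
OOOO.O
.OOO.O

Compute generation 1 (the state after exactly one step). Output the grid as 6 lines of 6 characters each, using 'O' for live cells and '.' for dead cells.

Answer: O.O...
...OO.
.....O
.....O
O....O
O..O..

Derivation:
Simulating step by step:
Generation 0 (given above): 24 live cells
Generation 1: 10 live cells
(generation 1 grid is the final answer)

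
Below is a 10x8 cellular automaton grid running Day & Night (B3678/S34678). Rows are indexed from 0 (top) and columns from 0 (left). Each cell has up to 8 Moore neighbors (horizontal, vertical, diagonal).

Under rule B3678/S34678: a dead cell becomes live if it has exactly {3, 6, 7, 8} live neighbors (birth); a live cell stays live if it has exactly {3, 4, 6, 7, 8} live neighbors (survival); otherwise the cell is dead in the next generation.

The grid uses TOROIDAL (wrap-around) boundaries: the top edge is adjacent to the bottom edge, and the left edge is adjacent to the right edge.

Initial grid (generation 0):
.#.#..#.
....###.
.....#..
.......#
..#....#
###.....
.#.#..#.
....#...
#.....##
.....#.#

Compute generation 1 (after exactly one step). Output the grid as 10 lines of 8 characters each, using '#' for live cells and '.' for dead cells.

Simulating step by step:
Generation 0 (given above): 22 live cells
Generation 1: 22 live cells
(generation 1 grid is the final answer)

Answer: ......##
....###.
....##..
......#.
........
####...#
##......
#....##.
.....###
.......#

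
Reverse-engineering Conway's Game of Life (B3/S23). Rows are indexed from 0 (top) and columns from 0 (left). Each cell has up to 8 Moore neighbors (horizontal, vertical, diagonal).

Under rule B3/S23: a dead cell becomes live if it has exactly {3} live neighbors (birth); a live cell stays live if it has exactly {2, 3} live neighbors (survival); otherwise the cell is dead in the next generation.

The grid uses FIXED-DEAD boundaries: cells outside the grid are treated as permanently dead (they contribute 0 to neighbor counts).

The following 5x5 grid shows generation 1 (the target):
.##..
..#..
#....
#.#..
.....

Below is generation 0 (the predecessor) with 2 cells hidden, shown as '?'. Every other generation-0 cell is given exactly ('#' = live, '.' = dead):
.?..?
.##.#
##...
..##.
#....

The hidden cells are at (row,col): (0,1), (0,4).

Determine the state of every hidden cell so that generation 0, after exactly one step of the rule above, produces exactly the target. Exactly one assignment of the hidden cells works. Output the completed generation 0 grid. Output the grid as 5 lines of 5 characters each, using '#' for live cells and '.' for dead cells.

Hidden generation-0 cells (in order): (0,1), (0,4).
A hidden cell only influences target cells in its own 3x3 neighborhood. Try each of the 2^2 = 4 assignments, step the completed generation 0 forward once under B3/S23, and compare with the target:
  (0,1)=. (0,4)=. -> step gives (0,1)='.' but target has '#' -> reject
  (0,1)=. (0,4)=# -> step gives (0,1)='.' but target has '#' -> reject
  (0,1)=# (0,4)=. -> step reproduces the target at every cell -> ACCEPT
  (0,1)=# (0,4)=# -> step gives (0,3)='#' but target has '.' -> reject
Unique solution: (0,1)=live, (0,4)=dead.
Check: live-neighbor counts of every cell in the completed generation 0:
22321
44320
24542
34211
02221
Applying B3/S23 to generation 0 with these counts gives:
.##..
..#..
#....
#.#..
.....
which matches the target exactly.

Answer: .#...
.##.#
##...
..##.
#....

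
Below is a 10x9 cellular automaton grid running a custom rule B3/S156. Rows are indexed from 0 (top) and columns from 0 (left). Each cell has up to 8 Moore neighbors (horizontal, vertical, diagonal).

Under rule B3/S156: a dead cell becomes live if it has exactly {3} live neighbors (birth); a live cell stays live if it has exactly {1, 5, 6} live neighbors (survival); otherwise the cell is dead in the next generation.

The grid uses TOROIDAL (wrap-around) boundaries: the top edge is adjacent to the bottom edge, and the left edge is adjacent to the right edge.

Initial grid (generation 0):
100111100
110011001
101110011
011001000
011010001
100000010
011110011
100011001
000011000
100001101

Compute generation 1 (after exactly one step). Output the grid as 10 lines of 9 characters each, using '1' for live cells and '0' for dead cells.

Simulating step by step:
Generation 0 (given above): 41 live cells
Generation 1: 28 live cells
(generation 1 grid is the final answer)

Answer: 100011000
100011001
100000100
011000010
000110000
000010000
000001101
011010110
000001010
000101010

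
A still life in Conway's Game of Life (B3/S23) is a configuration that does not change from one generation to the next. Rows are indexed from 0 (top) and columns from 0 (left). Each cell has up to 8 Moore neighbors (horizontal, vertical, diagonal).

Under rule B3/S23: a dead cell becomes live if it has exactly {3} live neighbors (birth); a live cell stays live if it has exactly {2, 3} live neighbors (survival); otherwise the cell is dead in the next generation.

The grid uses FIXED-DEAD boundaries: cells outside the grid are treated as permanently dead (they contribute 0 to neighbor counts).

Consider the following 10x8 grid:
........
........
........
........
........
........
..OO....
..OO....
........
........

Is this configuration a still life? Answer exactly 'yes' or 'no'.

Compute generation 1 and compare to generation 0 (given above):
Generation 1:
........
........
........
........
........
........
..OO....
..OO....
........
........
The grids are IDENTICAL -> still life.

Answer: yes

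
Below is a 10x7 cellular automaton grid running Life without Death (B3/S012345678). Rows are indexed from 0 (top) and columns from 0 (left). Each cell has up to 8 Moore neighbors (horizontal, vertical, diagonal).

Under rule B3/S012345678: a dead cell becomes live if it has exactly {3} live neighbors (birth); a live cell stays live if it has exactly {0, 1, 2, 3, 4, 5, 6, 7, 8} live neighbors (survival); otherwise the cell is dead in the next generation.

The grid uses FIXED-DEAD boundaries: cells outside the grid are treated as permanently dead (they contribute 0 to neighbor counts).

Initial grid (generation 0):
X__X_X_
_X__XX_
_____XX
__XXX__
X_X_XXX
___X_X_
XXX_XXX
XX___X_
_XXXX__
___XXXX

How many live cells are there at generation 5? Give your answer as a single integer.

Simulating step by step:
Generation 0 (given above): 35 live cells
Generation 1: 43 live cells
X__X_X_
_X__XX_
__X__XX
_XXXX__
XXX_XXX
X__X_X_
XXXXXXX
XX___XX
XXXXX_X
___XXXX
Generation 2: 47 live cells
X__X_X_
_XXXXX_
__X__XX
XXXXX__
XXX_XXX
X__X_X_
XXXXXXX
XX___XX
XXXXX_X
_X_XXXX
Generation 3: 50 live cells
XX_X_X_
_XXXXX_
X_X__XX
XXXXX__
XXX_XXX
X__X_X_
XXXXXXX
XX___XX
XXXXX_X
XX_XXXX
Generation 4: 50 live cells
XX_X_X_
_XXXXX_
X_X__XX
XXXXX__
XXX_XXX
X__X_X_
XXXXXXX
XX___XX
XXXXX_X
XX_XXXX
Generation 5: 50 live cells
XX_X_X_
_XXXXX_
X_X__XX
XXXXX__
XXX_XXX
X__X_X_
XXXXXXX
XX___XX
XXXXX_X
XX_XXXX
Population at generation 5: 50

Answer: 50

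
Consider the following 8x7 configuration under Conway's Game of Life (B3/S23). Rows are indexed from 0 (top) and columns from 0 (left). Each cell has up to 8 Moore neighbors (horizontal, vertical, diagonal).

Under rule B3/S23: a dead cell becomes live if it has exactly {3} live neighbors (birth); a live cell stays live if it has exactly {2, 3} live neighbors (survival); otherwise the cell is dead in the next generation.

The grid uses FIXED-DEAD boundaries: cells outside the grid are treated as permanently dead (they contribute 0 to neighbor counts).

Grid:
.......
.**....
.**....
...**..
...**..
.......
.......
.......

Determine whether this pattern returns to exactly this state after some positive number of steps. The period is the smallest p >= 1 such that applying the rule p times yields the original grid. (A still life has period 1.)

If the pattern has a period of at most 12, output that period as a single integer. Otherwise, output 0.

Answer: 2

Derivation:
Simulating and comparing each generation to the original:
Gen 0 (original, given above): 8 live cells
Gen 1: 6 live cells, differs from original
Gen 2: 8 live cells, MATCHES original -> period = 2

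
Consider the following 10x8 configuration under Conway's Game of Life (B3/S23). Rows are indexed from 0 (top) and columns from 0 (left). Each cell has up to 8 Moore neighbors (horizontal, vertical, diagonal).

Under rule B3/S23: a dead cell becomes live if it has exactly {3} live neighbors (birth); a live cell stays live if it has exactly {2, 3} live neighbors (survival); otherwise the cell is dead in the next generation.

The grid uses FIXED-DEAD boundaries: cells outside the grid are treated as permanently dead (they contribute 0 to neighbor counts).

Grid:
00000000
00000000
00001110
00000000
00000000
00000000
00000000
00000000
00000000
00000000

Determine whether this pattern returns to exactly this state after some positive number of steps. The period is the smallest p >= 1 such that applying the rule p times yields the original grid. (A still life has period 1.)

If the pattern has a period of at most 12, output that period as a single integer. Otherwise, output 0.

Answer: 2

Derivation:
Simulating and comparing each generation to the original:
Gen 0 (original, given above): 3 live cells
Gen 1: 3 live cells, differs from original
Gen 2: 3 live cells, MATCHES original -> period = 2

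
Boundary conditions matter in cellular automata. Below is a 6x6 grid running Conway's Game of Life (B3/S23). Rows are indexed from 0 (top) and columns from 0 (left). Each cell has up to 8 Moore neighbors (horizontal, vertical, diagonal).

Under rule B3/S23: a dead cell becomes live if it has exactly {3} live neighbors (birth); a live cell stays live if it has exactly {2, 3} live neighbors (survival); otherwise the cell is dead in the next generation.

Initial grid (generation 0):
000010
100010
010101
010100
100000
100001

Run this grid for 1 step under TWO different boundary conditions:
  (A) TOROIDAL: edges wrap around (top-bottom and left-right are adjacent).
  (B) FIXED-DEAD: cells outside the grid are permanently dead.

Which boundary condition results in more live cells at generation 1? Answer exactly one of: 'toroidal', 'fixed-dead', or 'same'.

Under TOROIDAL boundary, generation 1:
100010
100110
010101
010010
110001
100001
Population = 15

Under FIXED-DEAD boundary, generation 1:
000000
000111
110100
110010
110000
000000
Population = 11

Comparison: toroidal=15, fixed-dead=11 -> toroidal

Answer: toroidal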